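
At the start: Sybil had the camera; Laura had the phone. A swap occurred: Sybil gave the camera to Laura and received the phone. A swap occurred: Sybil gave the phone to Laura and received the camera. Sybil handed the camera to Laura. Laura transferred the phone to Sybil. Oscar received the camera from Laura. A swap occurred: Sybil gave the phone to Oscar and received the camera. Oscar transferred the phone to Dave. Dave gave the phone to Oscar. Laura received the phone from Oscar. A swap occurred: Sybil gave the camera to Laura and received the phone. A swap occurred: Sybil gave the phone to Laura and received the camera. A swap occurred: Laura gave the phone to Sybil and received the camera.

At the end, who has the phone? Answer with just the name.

Tracking all object holders:
Start: camera:Sybil, phone:Laura
Event 1 (swap camera<->phone: now camera:Laura, phone:Sybil). State: camera:Laura, phone:Sybil
Event 2 (swap phone<->camera: now phone:Laura, camera:Sybil). State: camera:Sybil, phone:Laura
Event 3 (give camera: Sybil -> Laura). State: camera:Laura, phone:Laura
Event 4 (give phone: Laura -> Sybil). State: camera:Laura, phone:Sybil
Event 5 (give camera: Laura -> Oscar). State: camera:Oscar, phone:Sybil
Event 6 (swap phone<->camera: now phone:Oscar, camera:Sybil). State: camera:Sybil, phone:Oscar
Event 7 (give phone: Oscar -> Dave). State: camera:Sybil, phone:Dave
Event 8 (give phone: Dave -> Oscar). State: camera:Sybil, phone:Oscar
Event 9 (give phone: Oscar -> Laura). State: camera:Sybil, phone:Laura
Event 10 (swap camera<->phone: now camera:Laura, phone:Sybil). State: camera:Laura, phone:Sybil
Event 11 (swap phone<->camera: now phone:Laura, camera:Sybil). State: camera:Sybil, phone:Laura
Event 12 (swap phone<->camera: now phone:Sybil, camera:Laura). State: camera:Laura, phone:Sybil

Final state: camera:Laura, phone:Sybil
The phone is held by Sybil.

Answer: Sybil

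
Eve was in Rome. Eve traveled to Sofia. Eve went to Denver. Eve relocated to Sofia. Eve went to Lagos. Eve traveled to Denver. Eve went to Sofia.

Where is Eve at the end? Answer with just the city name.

Tracking Eve's location:
Start: Eve is in Rome.
After move 1: Rome -> Sofia. Eve is in Sofia.
After move 2: Sofia -> Denver. Eve is in Denver.
After move 3: Denver -> Sofia. Eve is in Sofia.
After move 4: Sofia -> Lagos. Eve is in Lagos.
After move 5: Lagos -> Denver. Eve is in Denver.
After move 6: Denver -> Sofia. Eve is in Sofia.

Answer: Sofia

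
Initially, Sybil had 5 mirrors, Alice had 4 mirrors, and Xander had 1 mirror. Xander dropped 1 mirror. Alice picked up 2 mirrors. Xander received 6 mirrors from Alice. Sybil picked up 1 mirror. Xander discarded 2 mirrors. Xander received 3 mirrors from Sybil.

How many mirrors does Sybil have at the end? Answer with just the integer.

Answer: 3

Derivation:
Tracking counts step by step:
Start: Sybil=5, Alice=4, Xander=1
Event 1 (Xander -1): Xander: 1 -> 0. State: Sybil=5, Alice=4, Xander=0
Event 2 (Alice +2): Alice: 4 -> 6. State: Sybil=5, Alice=6, Xander=0
Event 3 (Alice -> Xander, 6): Alice: 6 -> 0, Xander: 0 -> 6. State: Sybil=5, Alice=0, Xander=6
Event 4 (Sybil +1): Sybil: 5 -> 6. State: Sybil=6, Alice=0, Xander=6
Event 5 (Xander -2): Xander: 6 -> 4. State: Sybil=6, Alice=0, Xander=4
Event 6 (Sybil -> Xander, 3): Sybil: 6 -> 3, Xander: 4 -> 7. State: Sybil=3, Alice=0, Xander=7

Sybil's final count: 3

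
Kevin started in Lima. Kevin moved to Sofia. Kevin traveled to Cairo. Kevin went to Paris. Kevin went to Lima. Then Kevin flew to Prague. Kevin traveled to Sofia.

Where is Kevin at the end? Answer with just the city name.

Answer: Sofia

Derivation:
Tracking Kevin's location:
Start: Kevin is in Lima.
After move 1: Lima -> Sofia. Kevin is in Sofia.
After move 2: Sofia -> Cairo. Kevin is in Cairo.
After move 3: Cairo -> Paris. Kevin is in Paris.
After move 4: Paris -> Lima. Kevin is in Lima.
After move 5: Lima -> Prague. Kevin is in Prague.
After move 6: Prague -> Sofia. Kevin is in Sofia.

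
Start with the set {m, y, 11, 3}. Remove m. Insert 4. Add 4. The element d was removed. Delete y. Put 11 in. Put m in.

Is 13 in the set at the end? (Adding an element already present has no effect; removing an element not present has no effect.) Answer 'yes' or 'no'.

Answer: no

Derivation:
Tracking the set through each operation:
Start: {11, 3, m, y}
Event 1 (remove m): removed. Set: {11, 3, y}
Event 2 (add 4): added. Set: {11, 3, 4, y}
Event 3 (add 4): already present, no change. Set: {11, 3, 4, y}
Event 4 (remove d): not present, no change. Set: {11, 3, 4, y}
Event 5 (remove y): removed. Set: {11, 3, 4}
Event 6 (add 11): already present, no change. Set: {11, 3, 4}
Event 7 (add m): added. Set: {11, 3, 4, m}

Final set: {11, 3, 4, m} (size 4)
13 is NOT in the final set.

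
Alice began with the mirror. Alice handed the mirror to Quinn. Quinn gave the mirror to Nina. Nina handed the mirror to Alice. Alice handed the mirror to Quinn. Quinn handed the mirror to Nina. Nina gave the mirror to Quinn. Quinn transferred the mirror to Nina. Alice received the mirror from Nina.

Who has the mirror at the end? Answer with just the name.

Answer: Alice

Derivation:
Tracking the mirror through each event:
Start: Alice has the mirror.
After event 1: Quinn has the mirror.
After event 2: Nina has the mirror.
After event 3: Alice has the mirror.
After event 4: Quinn has the mirror.
After event 5: Nina has the mirror.
After event 6: Quinn has the mirror.
After event 7: Nina has the mirror.
After event 8: Alice has the mirror.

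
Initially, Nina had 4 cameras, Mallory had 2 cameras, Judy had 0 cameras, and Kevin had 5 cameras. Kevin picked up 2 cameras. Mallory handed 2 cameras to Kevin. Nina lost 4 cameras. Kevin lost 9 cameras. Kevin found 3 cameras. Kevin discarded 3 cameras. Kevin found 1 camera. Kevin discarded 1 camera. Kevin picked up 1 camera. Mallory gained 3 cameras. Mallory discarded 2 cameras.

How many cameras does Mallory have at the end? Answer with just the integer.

Tracking counts step by step:
Start: Nina=4, Mallory=2, Judy=0, Kevin=5
Event 1 (Kevin +2): Kevin: 5 -> 7. State: Nina=4, Mallory=2, Judy=0, Kevin=7
Event 2 (Mallory -> Kevin, 2): Mallory: 2 -> 0, Kevin: 7 -> 9. State: Nina=4, Mallory=0, Judy=0, Kevin=9
Event 3 (Nina -4): Nina: 4 -> 0. State: Nina=0, Mallory=0, Judy=0, Kevin=9
Event 4 (Kevin -9): Kevin: 9 -> 0. State: Nina=0, Mallory=0, Judy=0, Kevin=0
Event 5 (Kevin +3): Kevin: 0 -> 3. State: Nina=0, Mallory=0, Judy=0, Kevin=3
Event 6 (Kevin -3): Kevin: 3 -> 0. State: Nina=0, Mallory=0, Judy=0, Kevin=0
Event 7 (Kevin +1): Kevin: 0 -> 1. State: Nina=0, Mallory=0, Judy=0, Kevin=1
Event 8 (Kevin -1): Kevin: 1 -> 0. State: Nina=0, Mallory=0, Judy=0, Kevin=0
Event 9 (Kevin +1): Kevin: 0 -> 1. State: Nina=0, Mallory=0, Judy=0, Kevin=1
Event 10 (Mallory +3): Mallory: 0 -> 3. State: Nina=0, Mallory=3, Judy=0, Kevin=1
Event 11 (Mallory -2): Mallory: 3 -> 1. State: Nina=0, Mallory=1, Judy=0, Kevin=1

Mallory's final count: 1

Answer: 1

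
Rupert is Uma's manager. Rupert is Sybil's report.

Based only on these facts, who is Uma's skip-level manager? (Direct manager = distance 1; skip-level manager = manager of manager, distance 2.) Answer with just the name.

Answer: Sybil

Derivation:
Reconstructing the manager chain from the given facts:
  Sybil -> Rupert -> Uma
(each arrow means 'manager of the next')
Positions in the chain (0 = top):
  position of Sybil: 0
  position of Rupert: 1
  position of Uma: 2

Uma is at position 2; the skip-level manager is 2 steps up the chain, i.e. position 0: Sybil.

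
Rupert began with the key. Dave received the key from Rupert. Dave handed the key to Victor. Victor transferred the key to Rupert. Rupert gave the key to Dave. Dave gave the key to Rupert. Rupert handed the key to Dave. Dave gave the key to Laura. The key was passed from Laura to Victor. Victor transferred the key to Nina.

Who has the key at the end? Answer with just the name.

Answer: Nina

Derivation:
Tracking the key through each event:
Start: Rupert has the key.
After event 1: Dave has the key.
After event 2: Victor has the key.
After event 3: Rupert has the key.
After event 4: Dave has the key.
After event 5: Rupert has the key.
After event 6: Dave has the key.
After event 7: Laura has the key.
After event 8: Victor has the key.
After event 9: Nina has the key.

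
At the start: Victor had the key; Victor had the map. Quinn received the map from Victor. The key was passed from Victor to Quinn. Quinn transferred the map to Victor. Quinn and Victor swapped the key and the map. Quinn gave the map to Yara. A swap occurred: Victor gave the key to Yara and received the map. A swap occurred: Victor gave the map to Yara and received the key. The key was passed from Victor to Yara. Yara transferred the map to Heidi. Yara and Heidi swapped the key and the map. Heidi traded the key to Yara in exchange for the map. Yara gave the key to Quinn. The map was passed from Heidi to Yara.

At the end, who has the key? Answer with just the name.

Tracking all object holders:
Start: key:Victor, map:Victor
Event 1 (give map: Victor -> Quinn). State: key:Victor, map:Quinn
Event 2 (give key: Victor -> Quinn). State: key:Quinn, map:Quinn
Event 3 (give map: Quinn -> Victor). State: key:Quinn, map:Victor
Event 4 (swap key<->map: now key:Victor, map:Quinn). State: key:Victor, map:Quinn
Event 5 (give map: Quinn -> Yara). State: key:Victor, map:Yara
Event 6 (swap key<->map: now key:Yara, map:Victor). State: key:Yara, map:Victor
Event 7 (swap map<->key: now map:Yara, key:Victor). State: key:Victor, map:Yara
Event 8 (give key: Victor -> Yara). State: key:Yara, map:Yara
Event 9 (give map: Yara -> Heidi). State: key:Yara, map:Heidi
Event 10 (swap key<->map: now key:Heidi, map:Yara). State: key:Heidi, map:Yara
Event 11 (swap key<->map: now key:Yara, map:Heidi). State: key:Yara, map:Heidi
Event 12 (give key: Yara -> Quinn). State: key:Quinn, map:Heidi
Event 13 (give map: Heidi -> Yara). State: key:Quinn, map:Yara

Final state: key:Quinn, map:Yara
The key is held by Quinn.

Answer: Quinn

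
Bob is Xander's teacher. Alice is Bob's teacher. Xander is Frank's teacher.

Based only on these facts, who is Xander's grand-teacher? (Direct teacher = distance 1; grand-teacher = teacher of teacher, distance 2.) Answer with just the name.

Answer: Alice

Derivation:
Reconstructing the teacher chain from the given facts:
  Alice -> Bob -> Xander -> Frank
(each arrow means 'teacher of the next')
Positions in the chain (0 = top):
  position of Alice: 0
  position of Bob: 1
  position of Xander: 2
  position of Frank: 3

Xander is at position 2; the grand-teacher is 2 steps up the chain, i.e. position 0: Alice.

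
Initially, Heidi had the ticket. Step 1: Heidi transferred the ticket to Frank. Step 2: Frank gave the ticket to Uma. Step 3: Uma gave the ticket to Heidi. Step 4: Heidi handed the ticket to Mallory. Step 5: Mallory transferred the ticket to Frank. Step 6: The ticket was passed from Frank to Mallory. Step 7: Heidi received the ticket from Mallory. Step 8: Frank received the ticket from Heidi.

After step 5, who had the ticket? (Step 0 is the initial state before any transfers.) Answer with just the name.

Answer: Frank

Derivation:
Tracking the ticket holder through step 5:
After step 0 (start): Heidi
After step 1: Frank
After step 2: Uma
After step 3: Heidi
After step 4: Mallory
After step 5: Frank

At step 5, the holder is Frank.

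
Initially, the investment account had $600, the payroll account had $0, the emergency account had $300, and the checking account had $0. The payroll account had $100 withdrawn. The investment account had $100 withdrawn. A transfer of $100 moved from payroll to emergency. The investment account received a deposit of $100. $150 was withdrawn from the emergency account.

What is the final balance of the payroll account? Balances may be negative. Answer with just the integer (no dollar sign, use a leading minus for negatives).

Answer: -200

Derivation:
Tracking account balances step by step:
Start: investment=600, payroll=0, emergency=300, checking=0
Event 1 (withdraw 100 from payroll): payroll: 0 - 100 = -100. Balances: investment=600, payroll=-100, emergency=300, checking=0
Event 2 (withdraw 100 from investment): investment: 600 - 100 = 500. Balances: investment=500, payroll=-100, emergency=300, checking=0
Event 3 (transfer 100 payroll -> emergency): payroll: -100 - 100 = -200, emergency: 300 + 100 = 400. Balances: investment=500, payroll=-200, emergency=400, checking=0
Event 4 (deposit 100 to investment): investment: 500 + 100 = 600. Balances: investment=600, payroll=-200, emergency=400, checking=0
Event 5 (withdraw 150 from emergency): emergency: 400 - 150 = 250. Balances: investment=600, payroll=-200, emergency=250, checking=0

Final balance of payroll: -200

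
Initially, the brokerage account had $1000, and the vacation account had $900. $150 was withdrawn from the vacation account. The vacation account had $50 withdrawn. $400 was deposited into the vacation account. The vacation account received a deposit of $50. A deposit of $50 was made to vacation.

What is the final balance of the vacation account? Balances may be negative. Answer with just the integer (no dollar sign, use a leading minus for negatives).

Answer: 1200

Derivation:
Tracking account balances step by step:
Start: brokerage=1000, vacation=900
Event 1 (withdraw 150 from vacation): vacation: 900 - 150 = 750. Balances: brokerage=1000, vacation=750
Event 2 (withdraw 50 from vacation): vacation: 750 - 50 = 700. Balances: brokerage=1000, vacation=700
Event 3 (deposit 400 to vacation): vacation: 700 + 400 = 1100. Balances: brokerage=1000, vacation=1100
Event 4 (deposit 50 to vacation): vacation: 1100 + 50 = 1150. Balances: brokerage=1000, vacation=1150
Event 5 (deposit 50 to vacation): vacation: 1150 + 50 = 1200. Balances: brokerage=1000, vacation=1200

Final balance of vacation: 1200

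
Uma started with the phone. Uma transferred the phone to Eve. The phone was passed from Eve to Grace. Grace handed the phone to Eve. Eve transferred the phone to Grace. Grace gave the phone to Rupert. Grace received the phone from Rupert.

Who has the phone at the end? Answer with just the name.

Answer: Grace

Derivation:
Tracking the phone through each event:
Start: Uma has the phone.
After event 1: Eve has the phone.
After event 2: Grace has the phone.
After event 3: Eve has the phone.
After event 4: Grace has the phone.
After event 5: Rupert has the phone.
After event 6: Grace has the phone.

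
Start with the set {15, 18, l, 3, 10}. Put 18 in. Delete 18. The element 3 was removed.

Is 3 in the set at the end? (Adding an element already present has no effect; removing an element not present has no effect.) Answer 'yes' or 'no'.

Answer: no

Derivation:
Tracking the set through each operation:
Start: {10, 15, 18, 3, l}
Event 1 (add 18): already present, no change. Set: {10, 15, 18, 3, l}
Event 2 (remove 18): removed. Set: {10, 15, 3, l}
Event 3 (remove 3): removed. Set: {10, 15, l}

Final set: {10, 15, l} (size 3)
3 is NOT in the final set.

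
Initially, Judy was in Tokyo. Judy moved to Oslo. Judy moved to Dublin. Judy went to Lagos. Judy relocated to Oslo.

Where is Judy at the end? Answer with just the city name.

Tracking Judy's location:
Start: Judy is in Tokyo.
After move 1: Tokyo -> Oslo. Judy is in Oslo.
After move 2: Oslo -> Dublin. Judy is in Dublin.
After move 3: Dublin -> Lagos. Judy is in Lagos.
After move 4: Lagos -> Oslo. Judy is in Oslo.

Answer: Oslo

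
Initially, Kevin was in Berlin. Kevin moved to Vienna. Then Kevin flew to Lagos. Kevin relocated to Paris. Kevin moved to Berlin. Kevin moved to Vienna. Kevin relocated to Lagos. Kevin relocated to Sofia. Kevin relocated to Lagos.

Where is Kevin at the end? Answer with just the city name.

Answer: Lagos

Derivation:
Tracking Kevin's location:
Start: Kevin is in Berlin.
After move 1: Berlin -> Vienna. Kevin is in Vienna.
After move 2: Vienna -> Lagos. Kevin is in Lagos.
After move 3: Lagos -> Paris. Kevin is in Paris.
After move 4: Paris -> Berlin. Kevin is in Berlin.
After move 5: Berlin -> Vienna. Kevin is in Vienna.
After move 6: Vienna -> Lagos. Kevin is in Lagos.
After move 7: Lagos -> Sofia. Kevin is in Sofia.
After move 8: Sofia -> Lagos. Kevin is in Lagos.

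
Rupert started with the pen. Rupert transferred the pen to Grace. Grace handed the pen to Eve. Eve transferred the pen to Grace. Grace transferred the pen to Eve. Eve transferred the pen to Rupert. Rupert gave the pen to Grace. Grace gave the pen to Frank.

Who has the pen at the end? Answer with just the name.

Tracking the pen through each event:
Start: Rupert has the pen.
After event 1: Grace has the pen.
After event 2: Eve has the pen.
After event 3: Grace has the pen.
After event 4: Eve has the pen.
After event 5: Rupert has the pen.
After event 6: Grace has the pen.
After event 7: Frank has the pen.

Answer: Frank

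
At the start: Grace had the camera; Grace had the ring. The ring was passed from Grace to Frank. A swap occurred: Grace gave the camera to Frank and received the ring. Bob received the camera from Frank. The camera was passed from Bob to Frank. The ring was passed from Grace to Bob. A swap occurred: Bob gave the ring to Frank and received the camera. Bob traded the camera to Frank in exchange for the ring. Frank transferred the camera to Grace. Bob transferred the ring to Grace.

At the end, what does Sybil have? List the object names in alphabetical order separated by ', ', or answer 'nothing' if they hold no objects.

Tracking all object holders:
Start: camera:Grace, ring:Grace
Event 1 (give ring: Grace -> Frank). State: camera:Grace, ring:Frank
Event 2 (swap camera<->ring: now camera:Frank, ring:Grace). State: camera:Frank, ring:Grace
Event 3 (give camera: Frank -> Bob). State: camera:Bob, ring:Grace
Event 4 (give camera: Bob -> Frank). State: camera:Frank, ring:Grace
Event 5 (give ring: Grace -> Bob). State: camera:Frank, ring:Bob
Event 6 (swap ring<->camera: now ring:Frank, camera:Bob). State: camera:Bob, ring:Frank
Event 7 (swap camera<->ring: now camera:Frank, ring:Bob). State: camera:Frank, ring:Bob
Event 8 (give camera: Frank -> Grace). State: camera:Grace, ring:Bob
Event 9 (give ring: Bob -> Grace). State: camera:Grace, ring:Grace

Final state: camera:Grace, ring:Grace
Sybil holds: (nothing).

Answer: nothing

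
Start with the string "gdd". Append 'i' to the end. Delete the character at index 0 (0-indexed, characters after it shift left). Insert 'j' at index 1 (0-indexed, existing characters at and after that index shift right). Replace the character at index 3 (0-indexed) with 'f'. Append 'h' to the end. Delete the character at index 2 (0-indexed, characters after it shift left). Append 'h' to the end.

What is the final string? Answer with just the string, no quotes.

Answer: djfhh

Derivation:
Applying each edit step by step:
Start: "gdd"
Op 1 (append 'i'): "gdd" -> "gddi"
Op 2 (delete idx 0 = 'g'): "gddi" -> "ddi"
Op 3 (insert 'j' at idx 1): "ddi" -> "djdi"
Op 4 (replace idx 3: 'i' -> 'f'): "djdi" -> "djdf"
Op 5 (append 'h'): "djdf" -> "djdfh"
Op 6 (delete idx 2 = 'd'): "djdfh" -> "djfh"
Op 7 (append 'h'): "djfh" -> "djfhh"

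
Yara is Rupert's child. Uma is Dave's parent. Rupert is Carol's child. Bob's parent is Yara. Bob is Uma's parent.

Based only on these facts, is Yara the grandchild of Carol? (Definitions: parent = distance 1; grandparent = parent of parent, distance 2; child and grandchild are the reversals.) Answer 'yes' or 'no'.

Reconstructing the parent chain from the given facts:
  Carol -> Rupert -> Yara -> Bob -> Uma -> Dave
(each arrow means 'parent of the next')
Positions in the chain (0 = top):
  position of Carol: 0
  position of Rupert: 1
  position of Yara: 2
  position of Bob: 3
  position of Uma: 4
  position of Dave: 5

Yara is at position 2, Carol is at position 0; signed distance (j - i) = -2.
'grandchild' requires j - i = -2. Actual distance is -2, so the relation HOLDS.

Answer: yes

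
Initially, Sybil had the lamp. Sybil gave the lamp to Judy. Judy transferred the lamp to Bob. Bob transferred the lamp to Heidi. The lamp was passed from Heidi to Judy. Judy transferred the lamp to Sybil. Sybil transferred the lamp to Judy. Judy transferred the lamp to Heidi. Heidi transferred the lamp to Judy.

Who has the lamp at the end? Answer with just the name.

Tracking the lamp through each event:
Start: Sybil has the lamp.
After event 1: Judy has the lamp.
After event 2: Bob has the lamp.
After event 3: Heidi has the lamp.
After event 4: Judy has the lamp.
After event 5: Sybil has the lamp.
After event 6: Judy has the lamp.
After event 7: Heidi has the lamp.
After event 8: Judy has the lamp.

Answer: Judy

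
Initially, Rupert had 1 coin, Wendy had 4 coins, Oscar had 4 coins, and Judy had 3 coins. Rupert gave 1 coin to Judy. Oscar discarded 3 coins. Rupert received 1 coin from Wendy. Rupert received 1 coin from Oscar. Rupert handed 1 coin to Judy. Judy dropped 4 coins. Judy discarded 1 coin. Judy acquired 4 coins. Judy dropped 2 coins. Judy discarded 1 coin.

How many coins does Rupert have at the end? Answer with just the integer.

Tracking counts step by step:
Start: Rupert=1, Wendy=4, Oscar=4, Judy=3
Event 1 (Rupert -> Judy, 1): Rupert: 1 -> 0, Judy: 3 -> 4. State: Rupert=0, Wendy=4, Oscar=4, Judy=4
Event 2 (Oscar -3): Oscar: 4 -> 1. State: Rupert=0, Wendy=4, Oscar=1, Judy=4
Event 3 (Wendy -> Rupert, 1): Wendy: 4 -> 3, Rupert: 0 -> 1. State: Rupert=1, Wendy=3, Oscar=1, Judy=4
Event 4 (Oscar -> Rupert, 1): Oscar: 1 -> 0, Rupert: 1 -> 2. State: Rupert=2, Wendy=3, Oscar=0, Judy=4
Event 5 (Rupert -> Judy, 1): Rupert: 2 -> 1, Judy: 4 -> 5. State: Rupert=1, Wendy=3, Oscar=0, Judy=5
Event 6 (Judy -4): Judy: 5 -> 1. State: Rupert=1, Wendy=3, Oscar=0, Judy=1
Event 7 (Judy -1): Judy: 1 -> 0. State: Rupert=1, Wendy=3, Oscar=0, Judy=0
Event 8 (Judy +4): Judy: 0 -> 4. State: Rupert=1, Wendy=3, Oscar=0, Judy=4
Event 9 (Judy -2): Judy: 4 -> 2. State: Rupert=1, Wendy=3, Oscar=0, Judy=2
Event 10 (Judy -1): Judy: 2 -> 1. State: Rupert=1, Wendy=3, Oscar=0, Judy=1

Rupert's final count: 1

Answer: 1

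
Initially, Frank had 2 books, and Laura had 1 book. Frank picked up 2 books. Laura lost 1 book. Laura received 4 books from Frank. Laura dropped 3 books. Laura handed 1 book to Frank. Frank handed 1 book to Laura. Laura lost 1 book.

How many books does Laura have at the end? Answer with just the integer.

Answer: 0

Derivation:
Tracking counts step by step:
Start: Frank=2, Laura=1
Event 1 (Frank +2): Frank: 2 -> 4. State: Frank=4, Laura=1
Event 2 (Laura -1): Laura: 1 -> 0. State: Frank=4, Laura=0
Event 3 (Frank -> Laura, 4): Frank: 4 -> 0, Laura: 0 -> 4. State: Frank=0, Laura=4
Event 4 (Laura -3): Laura: 4 -> 1. State: Frank=0, Laura=1
Event 5 (Laura -> Frank, 1): Laura: 1 -> 0, Frank: 0 -> 1. State: Frank=1, Laura=0
Event 6 (Frank -> Laura, 1): Frank: 1 -> 0, Laura: 0 -> 1. State: Frank=0, Laura=1
Event 7 (Laura -1): Laura: 1 -> 0. State: Frank=0, Laura=0

Laura's final count: 0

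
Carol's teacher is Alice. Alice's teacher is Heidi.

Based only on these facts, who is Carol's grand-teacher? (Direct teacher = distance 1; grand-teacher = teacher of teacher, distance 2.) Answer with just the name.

Answer: Heidi

Derivation:
Reconstructing the teacher chain from the given facts:
  Heidi -> Alice -> Carol
(each arrow means 'teacher of the next')
Positions in the chain (0 = top):
  position of Heidi: 0
  position of Alice: 1
  position of Carol: 2

Carol is at position 2; the grand-teacher is 2 steps up the chain, i.e. position 0: Heidi.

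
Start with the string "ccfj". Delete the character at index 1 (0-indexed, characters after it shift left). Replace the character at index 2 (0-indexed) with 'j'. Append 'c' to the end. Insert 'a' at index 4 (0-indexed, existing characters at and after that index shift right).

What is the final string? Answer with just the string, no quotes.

Answer: cfjca

Derivation:
Applying each edit step by step:
Start: "ccfj"
Op 1 (delete idx 1 = 'c'): "ccfj" -> "cfj"
Op 2 (replace idx 2: 'j' -> 'j'): "cfj" -> "cfj"
Op 3 (append 'c'): "cfj" -> "cfjc"
Op 4 (insert 'a' at idx 4): "cfjc" -> "cfjca"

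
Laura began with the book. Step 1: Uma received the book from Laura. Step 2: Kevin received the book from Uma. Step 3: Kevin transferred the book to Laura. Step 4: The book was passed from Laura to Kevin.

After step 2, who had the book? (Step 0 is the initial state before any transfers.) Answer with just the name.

Tracking the book holder through step 2:
After step 0 (start): Laura
After step 1: Uma
After step 2: Kevin

At step 2, the holder is Kevin.

Answer: Kevin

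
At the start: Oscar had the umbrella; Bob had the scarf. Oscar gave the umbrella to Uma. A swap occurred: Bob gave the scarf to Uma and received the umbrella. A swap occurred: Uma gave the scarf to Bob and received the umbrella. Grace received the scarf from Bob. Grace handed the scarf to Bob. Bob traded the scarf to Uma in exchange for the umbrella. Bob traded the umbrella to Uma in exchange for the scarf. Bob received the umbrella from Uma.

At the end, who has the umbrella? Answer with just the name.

Answer: Bob

Derivation:
Tracking all object holders:
Start: umbrella:Oscar, scarf:Bob
Event 1 (give umbrella: Oscar -> Uma). State: umbrella:Uma, scarf:Bob
Event 2 (swap scarf<->umbrella: now scarf:Uma, umbrella:Bob). State: umbrella:Bob, scarf:Uma
Event 3 (swap scarf<->umbrella: now scarf:Bob, umbrella:Uma). State: umbrella:Uma, scarf:Bob
Event 4 (give scarf: Bob -> Grace). State: umbrella:Uma, scarf:Grace
Event 5 (give scarf: Grace -> Bob). State: umbrella:Uma, scarf:Bob
Event 6 (swap scarf<->umbrella: now scarf:Uma, umbrella:Bob). State: umbrella:Bob, scarf:Uma
Event 7 (swap umbrella<->scarf: now umbrella:Uma, scarf:Bob). State: umbrella:Uma, scarf:Bob
Event 8 (give umbrella: Uma -> Bob). State: umbrella:Bob, scarf:Bob

Final state: umbrella:Bob, scarf:Bob
The umbrella is held by Bob.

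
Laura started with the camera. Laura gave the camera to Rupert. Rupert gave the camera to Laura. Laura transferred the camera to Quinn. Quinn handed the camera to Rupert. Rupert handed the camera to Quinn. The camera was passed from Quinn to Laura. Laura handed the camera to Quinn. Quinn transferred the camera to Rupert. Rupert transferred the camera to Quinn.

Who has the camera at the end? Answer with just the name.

Answer: Quinn

Derivation:
Tracking the camera through each event:
Start: Laura has the camera.
After event 1: Rupert has the camera.
After event 2: Laura has the camera.
After event 3: Quinn has the camera.
After event 4: Rupert has the camera.
After event 5: Quinn has the camera.
After event 6: Laura has the camera.
After event 7: Quinn has the camera.
After event 8: Rupert has the camera.
After event 9: Quinn has the camera.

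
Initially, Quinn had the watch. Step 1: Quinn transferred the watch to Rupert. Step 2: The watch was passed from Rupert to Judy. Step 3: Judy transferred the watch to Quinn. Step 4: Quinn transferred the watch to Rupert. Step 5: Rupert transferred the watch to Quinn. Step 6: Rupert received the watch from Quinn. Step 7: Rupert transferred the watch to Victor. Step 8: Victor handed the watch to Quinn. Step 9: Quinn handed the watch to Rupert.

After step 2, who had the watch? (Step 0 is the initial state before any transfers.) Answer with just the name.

Tracking the watch holder through step 2:
After step 0 (start): Quinn
After step 1: Rupert
After step 2: Judy

At step 2, the holder is Judy.

Answer: Judy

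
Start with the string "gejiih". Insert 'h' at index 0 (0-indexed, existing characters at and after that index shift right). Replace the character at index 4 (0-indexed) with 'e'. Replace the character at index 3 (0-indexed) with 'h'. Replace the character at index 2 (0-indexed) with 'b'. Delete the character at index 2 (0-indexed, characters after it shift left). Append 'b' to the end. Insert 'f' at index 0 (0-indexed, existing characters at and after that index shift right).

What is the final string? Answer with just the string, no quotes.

Answer: fhgheihb

Derivation:
Applying each edit step by step:
Start: "gejiih"
Op 1 (insert 'h' at idx 0): "gejiih" -> "hgejiih"
Op 2 (replace idx 4: 'i' -> 'e'): "hgejiih" -> "hgejeih"
Op 3 (replace idx 3: 'j' -> 'h'): "hgejeih" -> "hgeheih"
Op 4 (replace idx 2: 'e' -> 'b'): "hgeheih" -> "hgbheih"
Op 5 (delete idx 2 = 'b'): "hgbheih" -> "hgheih"
Op 6 (append 'b'): "hgheih" -> "hgheihb"
Op 7 (insert 'f' at idx 0): "hgheihb" -> "fhgheihb"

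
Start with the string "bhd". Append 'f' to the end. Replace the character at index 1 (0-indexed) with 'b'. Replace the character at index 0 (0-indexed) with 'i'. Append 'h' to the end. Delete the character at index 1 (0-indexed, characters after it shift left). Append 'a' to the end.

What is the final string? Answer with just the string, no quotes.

Answer: idfha

Derivation:
Applying each edit step by step:
Start: "bhd"
Op 1 (append 'f'): "bhd" -> "bhdf"
Op 2 (replace idx 1: 'h' -> 'b'): "bhdf" -> "bbdf"
Op 3 (replace idx 0: 'b' -> 'i'): "bbdf" -> "ibdf"
Op 4 (append 'h'): "ibdf" -> "ibdfh"
Op 5 (delete idx 1 = 'b'): "ibdfh" -> "idfh"
Op 6 (append 'a'): "idfh" -> "idfha"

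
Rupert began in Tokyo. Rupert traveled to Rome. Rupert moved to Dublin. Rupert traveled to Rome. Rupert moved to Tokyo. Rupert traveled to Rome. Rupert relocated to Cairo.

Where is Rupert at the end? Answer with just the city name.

Answer: Cairo

Derivation:
Tracking Rupert's location:
Start: Rupert is in Tokyo.
After move 1: Tokyo -> Rome. Rupert is in Rome.
After move 2: Rome -> Dublin. Rupert is in Dublin.
After move 3: Dublin -> Rome. Rupert is in Rome.
After move 4: Rome -> Tokyo. Rupert is in Tokyo.
After move 5: Tokyo -> Rome. Rupert is in Rome.
After move 6: Rome -> Cairo. Rupert is in Cairo.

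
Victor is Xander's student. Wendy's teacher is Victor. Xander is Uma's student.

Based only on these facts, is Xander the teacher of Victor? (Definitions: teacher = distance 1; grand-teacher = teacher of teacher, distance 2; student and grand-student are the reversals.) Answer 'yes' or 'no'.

Reconstructing the teacher chain from the given facts:
  Uma -> Xander -> Victor -> Wendy
(each arrow means 'teacher of the next')
Positions in the chain (0 = top):
  position of Uma: 0
  position of Xander: 1
  position of Victor: 2
  position of Wendy: 3

Xander is at position 1, Victor is at position 2; signed distance (j - i) = 1.
'teacher' requires j - i = 1. Actual distance is 1, so the relation HOLDS.

Answer: yes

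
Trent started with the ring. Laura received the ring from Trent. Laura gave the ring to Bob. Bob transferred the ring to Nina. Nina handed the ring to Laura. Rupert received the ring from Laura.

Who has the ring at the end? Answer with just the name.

Tracking the ring through each event:
Start: Trent has the ring.
After event 1: Laura has the ring.
After event 2: Bob has the ring.
After event 3: Nina has the ring.
After event 4: Laura has the ring.
After event 5: Rupert has the ring.

Answer: Rupert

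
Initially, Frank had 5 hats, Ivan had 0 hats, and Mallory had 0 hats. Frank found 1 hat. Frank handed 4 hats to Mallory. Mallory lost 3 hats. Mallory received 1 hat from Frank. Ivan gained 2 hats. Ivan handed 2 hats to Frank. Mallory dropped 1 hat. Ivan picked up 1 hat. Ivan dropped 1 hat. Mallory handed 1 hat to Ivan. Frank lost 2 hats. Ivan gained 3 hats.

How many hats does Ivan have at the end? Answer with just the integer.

Answer: 4

Derivation:
Tracking counts step by step:
Start: Frank=5, Ivan=0, Mallory=0
Event 1 (Frank +1): Frank: 5 -> 6. State: Frank=6, Ivan=0, Mallory=0
Event 2 (Frank -> Mallory, 4): Frank: 6 -> 2, Mallory: 0 -> 4. State: Frank=2, Ivan=0, Mallory=4
Event 3 (Mallory -3): Mallory: 4 -> 1. State: Frank=2, Ivan=0, Mallory=1
Event 4 (Frank -> Mallory, 1): Frank: 2 -> 1, Mallory: 1 -> 2. State: Frank=1, Ivan=0, Mallory=2
Event 5 (Ivan +2): Ivan: 0 -> 2. State: Frank=1, Ivan=2, Mallory=2
Event 6 (Ivan -> Frank, 2): Ivan: 2 -> 0, Frank: 1 -> 3. State: Frank=3, Ivan=0, Mallory=2
Event 7 (Mallory -1): Mallory: 2 -> 1. State: Frank=3, Ivan=0, Mallory=1
Event 8 (Ivan +1): Ivan: 0 -> 1. State: Frank=3, Ivan=1, Mallory=1
Event 9 (Ivan -1): Ivan: 1 -> 0. State: Frank=3, Ivan=0, Mallory=1
Event 10 (Mallory -> Ivan, 1): Mallory: 1 -> 0, Ivan: 0 -> 1. State: Frank=3, Ivan=1, Mallory=0
Event 11 (Frank -2): Frank: 3 -> 1. State: Frank=1, Ivan=1, Mallory=0
Event 12 (Ivan +3): Ivan: 1 -> 4. State: Frank=1, Ivan=4, Mallory=0

Ivan's final count: 4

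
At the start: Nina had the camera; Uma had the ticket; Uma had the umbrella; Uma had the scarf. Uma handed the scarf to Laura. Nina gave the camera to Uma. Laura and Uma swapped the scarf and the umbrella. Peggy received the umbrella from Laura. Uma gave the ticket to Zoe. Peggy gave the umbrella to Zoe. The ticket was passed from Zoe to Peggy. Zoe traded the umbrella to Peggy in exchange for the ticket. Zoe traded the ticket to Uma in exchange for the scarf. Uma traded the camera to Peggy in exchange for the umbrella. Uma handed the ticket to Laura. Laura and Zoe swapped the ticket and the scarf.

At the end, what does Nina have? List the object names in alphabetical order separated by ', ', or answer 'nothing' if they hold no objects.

Answer: nothing

Derivation:
Tracking all object holders:
Start: camera:Nina, ticket:Uma, umbrella:Uma, scarf:Uma
Event 1 (give scarf: Uma -> Laura). State: camera:Nina, ticket:Uma, umbrella:Uma, scarf:Laura
Event 2 (give camera: Nina -> Uma). State: camera:Uma, ticket:Uma, umbrella:Uma, scarf:Laura
Event 3 (swap scarf<->umbrella: now scarf:Uma, umbrella:Laura). State: camera:Uma, ticket:Uma, umbrella:Laura, scarf:Uma
Event 4 (give umbrella: Laura -> Peggy). State: camera:Uma, ticket:Uma, umbrella:Peggy, scarf:Uma
Event 5 (give ticket: Uma -> Zoe). State: camera:Uma, ticket:Zoe, umbrella:Peggy, scarf:Uma
Event 6 (give umbrella: Peggy -> Zoe). State: camera:Uma, ticket:Zoe, umbrella:Zoe, scarf:Uma
Event 7 (give ticket: Zoe -> Peggy). State: camera:Uma, ticket:Peggy, umbrella:Zoe, scarf:Uma
Event 8 (swap umbrella<->ticket: now umbrella:Peggy, ticket:Zoe). State: camera:Uma, ticket:Zoe, umbrella:Peggy, scarf:Uma
Event 9 (swap ticket<->scarf: now ticket:Uma, scarf:Zoe). State: camera:Uma, ticket:Uma, umbrella:Peggy, scarf:Zoe
Event 10 (swap camera<->umbrella: now camera:Peggy, umbrella:Uma). State: camera:Peggy, ticket:Uma, umbrella:Uma, scarf:Zoe
Event 11 (give ticket: Uma -> Laura). State: camera:Peggy, ticket:Laura, umbrella:Uma, scarf:Zoe
Event 12 (swap ticket<->scarf: now ticket:Zoe, scarf:Laura). State: camera:Peggy, ticket:Zoe, umbrella:Uma, scarf:Laura

Final state: camera:Peggy, ticket:Zoe, umbrella:Uma, scarf:Laura
Nina holds: (nothing).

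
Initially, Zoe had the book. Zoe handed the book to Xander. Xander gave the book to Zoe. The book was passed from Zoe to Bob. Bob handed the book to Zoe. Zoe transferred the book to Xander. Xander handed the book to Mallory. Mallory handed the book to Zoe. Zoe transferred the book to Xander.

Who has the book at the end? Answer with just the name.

Tracking the book through each event:
Start: Zoe has the book.
After event 1: Xander has the book.
After event 2: Zoe has the book.
After event 3: Bob has the book.
After event 4: Zoe has the book.
After event 5: Xander has the book.
After event 6: Mallory has the book.
After event 7: Zoe has the book.
After event 8: Xander has the book.

Answer: Xander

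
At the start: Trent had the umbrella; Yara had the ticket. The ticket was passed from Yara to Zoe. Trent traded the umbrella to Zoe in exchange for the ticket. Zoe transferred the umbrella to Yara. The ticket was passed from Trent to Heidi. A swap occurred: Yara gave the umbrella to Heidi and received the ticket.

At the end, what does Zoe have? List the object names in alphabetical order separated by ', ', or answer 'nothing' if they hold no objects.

Answer: nothing

Derivation:
Tracking all object holders:
Start: umbrella:Trent, ticket:Yara
Event 1 (give ticket: Yara -> Zoe). State: umbrella:Trent, ticket:Zoe
Event 2 (swap umbrella<->ticket: now umbrella:Zoe, ticket:Trent). State: umbrella:Zoe, ticket:Trent
Event 3 (give umbrella: Zoe -> Yara). State: umbrella:Yara, ticket:Trent
Event 4 (give ticket: Trent -> Heidi). State: umbrella:Yara, ticket:Heidi
Event 5 (swap umbrella<->ticket: now umbrella:Heidi, ticket:Yara). State: umbrella:Heidi, ticket:Yara

Final state: umbrella:Heidi, ticket:Yara
Zoe holds: (nothing).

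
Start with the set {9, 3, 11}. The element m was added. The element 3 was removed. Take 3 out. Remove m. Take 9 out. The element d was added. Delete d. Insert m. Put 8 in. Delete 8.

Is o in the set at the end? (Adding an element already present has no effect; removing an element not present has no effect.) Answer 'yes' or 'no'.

Tracking the set through each operation:
Start: {11, 3, 9}
Event 1 (add m): added. Set: {11, 3, 9, m}
Event 2 (remove 3): removed. Set: {11, 9, m}
Event 3 (remove 3): not present, no change. Set: {11, 9, m}
Event 4 (remove m): removed. Set: {11, 9}
Event 5 (remove 9): removed. Set: {11}
Event 6 (add d): added. Set: {11, d}
Event 7 (remove d): removed. Set: {11}
Event 8 (add m): added. Set: {11, m}
Event 9 (add 8): added. Set: {11, 8, m}
Event 10 (remove 8): removed. Set: {11, m}

Final set: {11, m} (size 2)
o is NOT in the final set.

Answer: no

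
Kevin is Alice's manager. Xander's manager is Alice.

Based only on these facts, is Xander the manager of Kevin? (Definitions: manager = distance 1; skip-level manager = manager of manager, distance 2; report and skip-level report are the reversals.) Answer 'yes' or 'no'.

Answer: no

Derivation:
Reconstructing the manager chain from the given facts:
  Kevin -> Alice -> Xander
(each arrow means 'manager of the next')
Positions in the chain (0 = top):
  position of Kevin: 0
  position of Alice: 1
  position of Xander: 2

Xander is at position 2, Kevin is at position 0; signed distance (j - i) = -2.
'manager' requires j - i = 1. Actual distance is -2, so the relation does NOT hold.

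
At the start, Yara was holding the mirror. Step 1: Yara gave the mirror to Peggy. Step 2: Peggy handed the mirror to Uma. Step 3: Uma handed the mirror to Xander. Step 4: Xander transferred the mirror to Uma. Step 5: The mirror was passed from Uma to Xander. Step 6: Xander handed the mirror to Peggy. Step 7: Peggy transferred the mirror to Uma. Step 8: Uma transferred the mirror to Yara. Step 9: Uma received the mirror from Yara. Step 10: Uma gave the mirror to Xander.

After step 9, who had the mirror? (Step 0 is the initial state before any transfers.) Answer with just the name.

Answer: Uma

Derivation:
Tracking the mirror holder through step 9:
After step 0 (start): Yara
After step 1: Peggy
After step 2: Uma
After step 3: Xander
After step 4: Uma
After step 5: Xander
After step 6: Peggy
After step 7: Uma
After step 8: Yara
After step 9: Uma

At step 9, the holder is Uma.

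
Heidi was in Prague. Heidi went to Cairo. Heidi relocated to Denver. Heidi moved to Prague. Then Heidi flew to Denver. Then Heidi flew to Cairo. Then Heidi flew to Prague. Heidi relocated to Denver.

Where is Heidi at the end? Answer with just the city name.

Answer: Denver

Derivation:
Tracking Heidi's location:
Start: Heidi is in Prague.
After move 1: Prague -> Cairo. Heidi is in Cairo.
After move 2: Cairo -> Denver. Heidi is in Denver.
After move 3: Denver -> Prague. Heidi is in Prague.
After move 4: Prague -> Denver. Heidi is in Denver.
After move 5: Denver -> Cairo. Heidi is in Cairo.
After move 6: Cairo -> Prague. Heidi is in Prague.
After move 7: Prague -> Denver. Heidi is in Denver.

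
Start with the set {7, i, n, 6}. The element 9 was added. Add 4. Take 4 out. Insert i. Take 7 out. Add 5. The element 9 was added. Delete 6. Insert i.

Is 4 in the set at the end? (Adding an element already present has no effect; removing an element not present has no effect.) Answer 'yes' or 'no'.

Tracking the set through each operation:
Start: {6, 7, i, n}
Event 1 (add 9): added. Set: {6, 7, 9, i, n}
Event 2 (add 4): added. Set: {4, 6, 7, 9, i, n}
Event 3 (remove 4): removed. Set: {6, 7, 9, i, n}
Event 4 (add i): already present, no change. Set: {6, 7, 9, i, n}
Event 5 (remove 7): removed. Set: {6, 9, i, n}
Event 6 (add 5): added. Set: {5, 6, 9, i, n}
Event 7 (add 9): already present, no change. Set: {5, 6, 9, i, n}
Event 8 (remove 6): removed. Set: {5, 9, i, n}
Event 9 (add i): already present, no change. Set: {5, 9, i, n}

Final set: {5, 9, i, n} (size 4)
4 is NOT in the final set.

Answer: no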